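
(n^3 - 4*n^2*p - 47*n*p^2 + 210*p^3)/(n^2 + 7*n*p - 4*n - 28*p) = (n^2 - 11*n*p + 30*p^2)/(n - 4)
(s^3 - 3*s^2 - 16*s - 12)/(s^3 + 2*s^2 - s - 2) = (s - 6)/(s - 1)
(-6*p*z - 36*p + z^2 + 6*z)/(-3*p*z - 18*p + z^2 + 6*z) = (-6*p + z)/(-3*p + z)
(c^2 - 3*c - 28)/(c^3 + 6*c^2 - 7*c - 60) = (c - 7)/(c^2 + 2*c - 15)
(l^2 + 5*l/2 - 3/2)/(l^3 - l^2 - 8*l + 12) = (l - 1/2)/(l^2 - 4*l + 4)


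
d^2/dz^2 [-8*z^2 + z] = -16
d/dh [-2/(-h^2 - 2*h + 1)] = 4*(-h - 1)/(h^2 + 2*h - 1)^2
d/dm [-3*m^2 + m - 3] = 1 - 6*m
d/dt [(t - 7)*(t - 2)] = 2*t - 9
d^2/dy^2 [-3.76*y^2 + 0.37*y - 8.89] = -7.52000000000000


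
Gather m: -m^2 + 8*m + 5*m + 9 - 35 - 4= -m^2 + 13*m - 30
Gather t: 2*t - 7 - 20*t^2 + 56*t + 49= -20*t^2 + 58*t + 42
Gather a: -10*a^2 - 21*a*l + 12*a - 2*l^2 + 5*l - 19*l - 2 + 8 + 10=-10*a^2 + a*(12 - 21*l) - 2*l^2 - 14*l + 16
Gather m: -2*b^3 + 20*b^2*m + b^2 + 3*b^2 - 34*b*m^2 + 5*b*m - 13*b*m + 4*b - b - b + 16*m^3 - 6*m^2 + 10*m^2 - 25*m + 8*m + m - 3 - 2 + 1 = -2*b^3 + 4*b^2 + 2*b + 16*m^3 + m^2*(4 - 34*b) + m*(20*b^2 - 8*b - 16) - 4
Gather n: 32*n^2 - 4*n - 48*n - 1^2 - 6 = 32*n^2 - 52*n - 7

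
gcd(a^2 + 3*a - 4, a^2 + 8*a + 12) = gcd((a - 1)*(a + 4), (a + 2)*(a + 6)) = 1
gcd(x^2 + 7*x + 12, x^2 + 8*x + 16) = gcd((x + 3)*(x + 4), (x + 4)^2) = x + 4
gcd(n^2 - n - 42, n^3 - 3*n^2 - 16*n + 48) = 1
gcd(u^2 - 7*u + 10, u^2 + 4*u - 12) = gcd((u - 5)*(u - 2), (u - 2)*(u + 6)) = u - 2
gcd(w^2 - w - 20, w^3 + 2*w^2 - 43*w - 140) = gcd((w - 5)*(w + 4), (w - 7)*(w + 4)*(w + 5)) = w + 4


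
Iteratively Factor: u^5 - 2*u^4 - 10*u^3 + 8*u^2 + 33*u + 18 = (u - 3)*(u^4 + u^3 - 7*u^2 - 13*u - 6) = (u - 3)^2*(u^3 + 4*u^2 + 5*u + 2) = (u - 3)^2*(u + 1)*(u^2 + 3*u + 2) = (u - 3)^2*(u + 1)^2*(u + 2)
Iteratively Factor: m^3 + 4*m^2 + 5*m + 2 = (m + 2)*(m^2 + 2*m + 1) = (m + 1)*(m + 2)*(m + 1)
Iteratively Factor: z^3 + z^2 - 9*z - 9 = (z + 3)*(z^2 - 2*z - 3) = (z + 1)*(z + 3)*(z - 3)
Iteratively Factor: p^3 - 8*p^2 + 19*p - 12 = (p - 3)*(p^2 - 5*p + 4) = (p - 4)*(p - 3)*(p - 1)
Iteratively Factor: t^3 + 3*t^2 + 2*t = (t)*(t^2 + 3*t + 2) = t*(t + 1)*(t + 2)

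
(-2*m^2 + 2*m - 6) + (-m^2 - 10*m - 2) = -3*m^2 - 8*m - 8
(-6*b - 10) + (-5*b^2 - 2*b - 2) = -5*b^2 - 8*b - 12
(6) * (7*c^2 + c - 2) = 42*c^2 + 6*c - 12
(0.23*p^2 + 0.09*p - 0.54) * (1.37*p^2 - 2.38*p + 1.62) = 0.3151*p^4 - 0.4241*p^3 - 0.5814*p^2 + 1.431*p - 0.8748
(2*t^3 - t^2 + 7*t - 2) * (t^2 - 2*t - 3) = 2*t^5 - 5*t^4 + 3*t^3 - 13*t^2 - 17*t + 6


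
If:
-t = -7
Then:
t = 7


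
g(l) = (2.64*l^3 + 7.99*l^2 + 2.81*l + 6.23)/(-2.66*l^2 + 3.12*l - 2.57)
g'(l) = (5.32*l - 3.12)*(2.64*l^3 + 7.99*l^2 + 2.81*l + 6.23)/(-2.66*l^2 + 3.12*l - 2.57)^2 + (7.92*l^2 + 15.98*l + 2.81)/(-2.66*l^2 + 3.12*l - 2.57) = (-7.0224*l^4 + 16.4736*l^3 + 12.049*l^2 - 7.92499999999999*l - 26.6593)/(7.0756*l^4 - 16.5984*l^3 + 23.4068*l^2 - 16.0368*l + 6.6049)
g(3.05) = -9.22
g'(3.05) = -0.25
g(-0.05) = -2.24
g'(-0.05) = -3.51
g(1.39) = -9.68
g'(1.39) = 0.32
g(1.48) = -9.65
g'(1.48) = 0.54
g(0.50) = -5.95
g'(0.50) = -9.26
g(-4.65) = 1.33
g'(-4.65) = -0.84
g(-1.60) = -0.79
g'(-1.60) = -0.47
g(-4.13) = 0.91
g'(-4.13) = -0.81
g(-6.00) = 2.51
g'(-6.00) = -0.89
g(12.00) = -16.52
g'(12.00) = -0.95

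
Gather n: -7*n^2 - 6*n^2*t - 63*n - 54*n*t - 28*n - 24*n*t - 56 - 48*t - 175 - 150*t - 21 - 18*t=n^2*(-6*t - 7) + n*(-78*t - 91) - 216*t - 252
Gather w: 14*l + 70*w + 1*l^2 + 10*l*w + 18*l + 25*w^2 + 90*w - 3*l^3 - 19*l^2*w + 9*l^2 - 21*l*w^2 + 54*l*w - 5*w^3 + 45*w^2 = -3*l^3 + 10*l^2 + 32*l - 5*w^3 + w^2*(70 - 21*l) + w*(-19*l^2 + 64*l + 160)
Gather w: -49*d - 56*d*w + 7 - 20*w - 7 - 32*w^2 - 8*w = -49*d - 32*w^2 + w*(-56*d - 28)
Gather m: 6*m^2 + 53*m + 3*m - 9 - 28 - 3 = 6*m^2 + 56*m - 40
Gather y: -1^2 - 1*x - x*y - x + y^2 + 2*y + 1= -2*x + y^2 + y*(2 - x)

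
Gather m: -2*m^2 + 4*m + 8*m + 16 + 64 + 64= -2*m^2 + 12*m + 144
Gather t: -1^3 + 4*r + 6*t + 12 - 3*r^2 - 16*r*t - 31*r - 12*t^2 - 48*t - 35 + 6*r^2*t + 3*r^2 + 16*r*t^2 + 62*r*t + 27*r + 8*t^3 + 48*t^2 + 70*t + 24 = 8*t^3 + t^2*(16*r + 36) + t*(6*r^2 + 46*r + 28)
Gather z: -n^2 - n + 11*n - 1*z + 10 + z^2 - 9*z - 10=-n^2 + 10*n + z^2 - 10*z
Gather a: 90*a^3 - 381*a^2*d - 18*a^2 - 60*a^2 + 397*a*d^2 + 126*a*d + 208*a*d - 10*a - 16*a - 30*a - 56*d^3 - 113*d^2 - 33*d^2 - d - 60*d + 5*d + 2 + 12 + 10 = 90*a^3 + a^2*(-381*d - 78) + a*(397*d^2 + 334*d - 56) - 56*d^3 - 146*d^2 - 56*d + 24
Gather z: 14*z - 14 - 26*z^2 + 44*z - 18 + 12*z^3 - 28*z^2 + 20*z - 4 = 12*z^3 - 54*z^2 + 78*z - 36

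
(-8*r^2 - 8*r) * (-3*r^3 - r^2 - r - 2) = 24*r^5 + 32*r^4 + 16*r^3 + 24*r^2 + 16*r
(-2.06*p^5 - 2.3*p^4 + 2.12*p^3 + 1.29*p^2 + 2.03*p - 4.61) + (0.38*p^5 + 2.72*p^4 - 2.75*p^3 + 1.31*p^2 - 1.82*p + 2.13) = -1.68*p^5 + 0.42*p^4 - 0.63*p^3 + 2.6*p^2 + 0.21*p - 2.48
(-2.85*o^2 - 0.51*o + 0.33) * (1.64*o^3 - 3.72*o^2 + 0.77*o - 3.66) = -4.674*o^5 + 9.7656*o^4 + 0.2439*o^3 + 8.8107*o^2 + 2.1207*o - 1.2078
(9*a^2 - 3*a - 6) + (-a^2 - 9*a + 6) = 8*a^2 - 12*a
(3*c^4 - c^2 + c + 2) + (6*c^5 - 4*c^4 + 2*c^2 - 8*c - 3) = 6*c^5 - c^4 + c^2 - 7*c - 1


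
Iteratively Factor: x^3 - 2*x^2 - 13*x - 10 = (x + 1)*(x^2 - 3*x - 10) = (x + 1)*(x + 2)*(x - 5)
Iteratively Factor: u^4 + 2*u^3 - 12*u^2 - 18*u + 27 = (u - 1)*(u^3 + 3*u^2 - 9*u - 27) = (u - 1)*(u + 3)*(u^2 - 9) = (u - 1)*(u + 3)^2*(u - 3)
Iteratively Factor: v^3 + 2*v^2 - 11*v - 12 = (v - 3)*(v^2 + 5*v + 4) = (v - 3)*(v + 4)*(v + 1)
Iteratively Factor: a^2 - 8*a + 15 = (a - 5)*(a - 3)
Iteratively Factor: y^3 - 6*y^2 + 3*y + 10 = (y - 2)*(y^2 - 4*y - 5) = (y - 2)*(y + 1)*(y - 5)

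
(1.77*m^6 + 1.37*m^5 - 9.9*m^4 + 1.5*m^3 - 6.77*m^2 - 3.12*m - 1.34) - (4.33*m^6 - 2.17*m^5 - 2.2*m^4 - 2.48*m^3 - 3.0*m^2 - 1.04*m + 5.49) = -2.56*m^6 + 3.54*m^5 - 7.7*m^4 + 3.98*m^3 - 3.77*m^2 - 2.08*m - 6.83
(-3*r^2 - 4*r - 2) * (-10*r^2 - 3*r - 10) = 30*r^4 + 49*r^3 + 62*r^2 + 46*r + 20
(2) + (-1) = 1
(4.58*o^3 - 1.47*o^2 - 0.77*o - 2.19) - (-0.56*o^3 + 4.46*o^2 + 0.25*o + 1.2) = 5.14*o^3 - 5.93*o^2 - 1.02*o - 3.39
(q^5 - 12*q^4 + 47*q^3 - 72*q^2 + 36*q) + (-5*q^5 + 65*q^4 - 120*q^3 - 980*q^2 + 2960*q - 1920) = -4*q^5 + 53*q^4 - 73*q^3 - 1052*q^2 + 2996*q - 1920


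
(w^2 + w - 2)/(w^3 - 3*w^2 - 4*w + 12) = (w - 1)/(w^2 - 5*w + 6)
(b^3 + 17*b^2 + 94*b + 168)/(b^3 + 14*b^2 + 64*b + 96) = (b + 7)/(b + 4)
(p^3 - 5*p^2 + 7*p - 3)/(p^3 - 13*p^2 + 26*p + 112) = (p^3 - 5*p^2 + 7*p - 3)/(p^3 - 13*p^2 + 26*p + 112)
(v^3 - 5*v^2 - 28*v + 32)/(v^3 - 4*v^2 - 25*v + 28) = (v - 8)/(v - 7)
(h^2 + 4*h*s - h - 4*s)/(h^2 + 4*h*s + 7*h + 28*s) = (h - 1)/(h + 7)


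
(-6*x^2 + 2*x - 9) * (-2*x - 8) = 12*x^3 + 44*x^2 + 2*x + 72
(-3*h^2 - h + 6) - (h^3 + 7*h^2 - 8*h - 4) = -h^3 - 10*h^2 + 7*h + 10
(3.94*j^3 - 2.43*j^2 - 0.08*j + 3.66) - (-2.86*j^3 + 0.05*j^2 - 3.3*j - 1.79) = 6.8*j^3 - 2.48*j^2 + 3.22*j + 5.45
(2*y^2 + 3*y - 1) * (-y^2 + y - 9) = -2*y^4 - y^3 - 14*y^2 - 28*y + 9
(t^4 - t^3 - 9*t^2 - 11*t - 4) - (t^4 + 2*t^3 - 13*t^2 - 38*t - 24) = -3*t^3 + 4*t^2 + 27*t + 20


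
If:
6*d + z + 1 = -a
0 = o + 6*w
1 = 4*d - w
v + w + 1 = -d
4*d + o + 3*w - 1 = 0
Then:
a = -z - 5/2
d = 1/4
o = 0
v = -5/4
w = 0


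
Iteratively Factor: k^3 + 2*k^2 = (k)*(k^2 + 2*k) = k*(k + 2)*(k)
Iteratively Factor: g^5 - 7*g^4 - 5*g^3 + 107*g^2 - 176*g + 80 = (g - 4)*(g^4 - 3*g^3 - 17*g^2 + 39*g - 20) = (g - 4)*(g - 1)*(g^3 - 2*g^2 - 19*g + 20) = (g - 5)*(g - 4)*(g - 1)*(g^2 + 3*g - 4) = (g - 5)*(g - 4)*(g - 1)^2*(g + 4)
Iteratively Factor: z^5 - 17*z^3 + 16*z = (z + 4)*(z^4 - 4*z^3 - z^2 + 4*z) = (z - 4)*(z + 4)*(z^3 - z) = z*(z - 4)*(z + 4)*(z^2 - 1) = z*(z - 4)*(z + 1)*(z + 4)*(z - 1)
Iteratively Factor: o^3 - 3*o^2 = (o)*(o^2 - 3*o) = o^2*(o - 3)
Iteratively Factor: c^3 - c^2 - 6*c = (c - 3)*(c^2 + 2*c) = c*(c - 3)*(c + 2)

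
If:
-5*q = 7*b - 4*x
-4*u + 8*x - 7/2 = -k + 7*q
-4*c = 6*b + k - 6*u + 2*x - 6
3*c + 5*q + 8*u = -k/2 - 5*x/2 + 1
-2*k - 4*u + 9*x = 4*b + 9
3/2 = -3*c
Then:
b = -2753/4182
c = -1/2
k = 6553/2091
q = 6803/4182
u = -2458/2091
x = 1843/2091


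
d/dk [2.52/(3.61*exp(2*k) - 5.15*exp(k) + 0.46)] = (12.978 - 18.1944*exp(k))*exp(k)/(3.61*exp(2*k) - 5.15*exp(k) + 0.46)^2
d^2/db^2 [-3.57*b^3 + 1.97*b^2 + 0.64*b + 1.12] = 3.94 - 21.42*b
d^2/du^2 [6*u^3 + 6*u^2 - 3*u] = 36*u + 12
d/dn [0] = 0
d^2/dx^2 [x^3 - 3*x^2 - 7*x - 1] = 6*x - 6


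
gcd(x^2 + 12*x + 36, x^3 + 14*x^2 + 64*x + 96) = x + 6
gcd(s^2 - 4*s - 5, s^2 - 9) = 1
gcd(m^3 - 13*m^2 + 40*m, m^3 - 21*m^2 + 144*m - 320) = m^2 - 13*m + 40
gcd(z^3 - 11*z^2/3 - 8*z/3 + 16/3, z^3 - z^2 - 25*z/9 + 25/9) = z - 1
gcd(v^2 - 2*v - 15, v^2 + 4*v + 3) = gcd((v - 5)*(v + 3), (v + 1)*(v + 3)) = v + 3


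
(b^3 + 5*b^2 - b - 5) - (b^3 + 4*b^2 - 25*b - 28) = b^2 + 24*b + 23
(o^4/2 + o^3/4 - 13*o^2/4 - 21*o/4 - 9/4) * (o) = o^5/2 + o^4/4 - 13*o^3/4 - 21*o^2/4 - 9*o/4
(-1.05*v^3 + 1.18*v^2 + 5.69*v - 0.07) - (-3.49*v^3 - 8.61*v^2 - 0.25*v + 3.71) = 2.44*v^3 + 9.79*v^2 + 5.94*v - 3.78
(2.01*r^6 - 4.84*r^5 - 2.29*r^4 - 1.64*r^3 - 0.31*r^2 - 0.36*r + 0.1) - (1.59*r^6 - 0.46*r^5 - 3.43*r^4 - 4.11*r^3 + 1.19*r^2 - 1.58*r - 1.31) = 0.42*r^6 - 4.38*r^5 + 1.14*r^4 + 2.47*r^3 - 1.5*r^2 + 1.22*r + 1.41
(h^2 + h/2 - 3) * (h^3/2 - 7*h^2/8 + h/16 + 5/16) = h^5/2 - 5*h^4/8 - 15*h^3/8 + 95*h^2/32 - h/32 - 15/16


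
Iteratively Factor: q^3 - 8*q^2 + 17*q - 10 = (q - 1)*(q^2 - 7*q + 10) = (q - 5)*(q - 1)*(q - 2)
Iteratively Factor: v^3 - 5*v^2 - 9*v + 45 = (v - 3)*(v^2 - 2*v - 15) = (v - 5)*(v - 3)*(v + 3)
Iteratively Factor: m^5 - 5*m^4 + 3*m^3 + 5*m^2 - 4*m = (m - 1)*(m^4 - 4*m^3 - m^2 + 4*m) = (m - 1)^2*(m^3 - 3*m^2 - 4*m) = (m - 4)*(m - 1)^2*(m^2 + m) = m*(m - 4)*(m - 1)^2*(m + 1)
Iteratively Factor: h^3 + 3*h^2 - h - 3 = (h + 1)*(h^2 + 2*h - 3) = (h + 1)*(h + 3)*(h - 1)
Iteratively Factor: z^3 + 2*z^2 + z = (z)*(z^2 + 2*z + 1) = z*(z + 1)*(z + 1)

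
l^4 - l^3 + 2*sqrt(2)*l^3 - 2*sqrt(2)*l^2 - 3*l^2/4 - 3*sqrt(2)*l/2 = l*(l - 3/2)*(l + 1/2)*(l + 2*sqrt(2))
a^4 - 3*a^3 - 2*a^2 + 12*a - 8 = (a - 2)^2*(a - 1)*(a + 2)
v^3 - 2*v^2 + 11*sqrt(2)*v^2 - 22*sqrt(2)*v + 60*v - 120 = (v - 2)*(v + 5*sqrt(2))*(v + 6*sqrt(2))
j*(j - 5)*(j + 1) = j^3 - 4*j^2 - 5*j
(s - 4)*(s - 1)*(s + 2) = s^3 - 3*s^2 - 6*s + 8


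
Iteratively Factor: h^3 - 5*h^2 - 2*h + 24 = (h + 2)*(h^2 - 7*h + 12) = (h - 3)*(h + 2)*(h - 4)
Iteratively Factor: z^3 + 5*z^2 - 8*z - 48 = (z - 3)*(z^2 + 8*z + 16) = (z - 3)*(z + 4)*(z + 4)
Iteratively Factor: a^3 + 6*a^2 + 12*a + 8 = (a + 2)*(a^2 + 4*a + 4) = (a + 2)^2*(a + 2)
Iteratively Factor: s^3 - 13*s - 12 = (s - 4)*(s^2 + 4*s + 3) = (s - 4)*(s + 1)*(s + 3)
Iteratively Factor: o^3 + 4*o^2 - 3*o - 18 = (o + 3)*(o^2 + o - 6) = (o - 2)*(o + 3)*(o + 3)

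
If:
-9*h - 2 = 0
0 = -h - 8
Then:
No Solution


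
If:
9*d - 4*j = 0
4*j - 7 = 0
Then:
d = 7/9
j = 7/4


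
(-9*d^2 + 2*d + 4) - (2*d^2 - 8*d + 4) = -11*d^2 + 10*d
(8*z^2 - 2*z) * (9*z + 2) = 72*z^3 - 2*z^2 - 4*z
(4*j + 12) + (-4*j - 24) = -12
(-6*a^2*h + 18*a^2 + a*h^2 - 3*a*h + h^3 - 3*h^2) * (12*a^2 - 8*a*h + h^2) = -72*a^4*h + 216*a^4 + 60*a^3*h^2 - 180*a^3*h - 2*a^2*h^3 + 6*a^2*h^2 - 7*a*h^4 + 21*a*h^3 + h^5 - 3*h^4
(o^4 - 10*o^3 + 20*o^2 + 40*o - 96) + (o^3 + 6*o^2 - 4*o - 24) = o^4 - 9*o^3 + 26*o^2 + 36*o - 120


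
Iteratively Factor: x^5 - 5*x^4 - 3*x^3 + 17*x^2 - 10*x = (x + 2)*(x^4 - 7*x^3 + 11*x^2 - 5*x) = (x - 5)*(x + 2)*(x^3 - 2*x^2 + x) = (x - 5)*(x - 1)*(x + 2)*(x^2 - x) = (x - 5)*(x - 1)^2*(x + 2)*(x)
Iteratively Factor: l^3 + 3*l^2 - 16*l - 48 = (l + 4)*(l^2 - l - 12) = (l - 4)*(l + 4)*(l + 3)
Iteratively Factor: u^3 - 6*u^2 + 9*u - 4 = (u - 1)*(u^2 - 5*u + 4) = (u - 1)^2*(u - 4)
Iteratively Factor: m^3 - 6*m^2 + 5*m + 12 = (m + 1)*(m^2 - 7*m + 12) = (m - 4)*(m + 1)*(m - 3)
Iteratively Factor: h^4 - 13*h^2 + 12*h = (h - 1)*(h^3 + h^2 - 12*h) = (h - 1)*(h + 4)*(h^2 - 3*h) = (h - 3)*(h - 1)*(h + 4)*(h)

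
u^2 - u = u*(u - 1)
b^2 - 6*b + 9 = (b - 3)^2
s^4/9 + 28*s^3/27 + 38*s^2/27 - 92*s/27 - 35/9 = (s/3 + 1/3)*(s/3 + 1)*(s - 5/3)*(s + 7)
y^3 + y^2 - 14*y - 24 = (y - 4)*(y + 2)*(y + 3)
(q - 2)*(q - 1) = q^2 - 3*q + 2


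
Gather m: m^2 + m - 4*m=m^2 - 3*m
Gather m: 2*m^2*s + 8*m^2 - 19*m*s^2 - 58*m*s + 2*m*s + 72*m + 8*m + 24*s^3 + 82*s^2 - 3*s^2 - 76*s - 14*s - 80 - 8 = m^2*(2*s + 8) + m*(-19*s^2 - 56*s + 80) + 24*s^3 + 79*s^2 - 90*s - 88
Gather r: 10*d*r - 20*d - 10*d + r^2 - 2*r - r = -30*d + r^2 + r*(10*d - 3)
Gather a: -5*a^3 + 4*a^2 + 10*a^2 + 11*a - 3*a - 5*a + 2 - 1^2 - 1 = -5*a^3 + 14*a^2 + 3*a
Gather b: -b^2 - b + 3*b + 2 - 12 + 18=-b^2 + 2*b + 8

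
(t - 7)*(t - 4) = t^2 - 11*t + 28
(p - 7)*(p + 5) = p^2 - 2*p - 35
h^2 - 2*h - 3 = (h - 3)*(h + 1)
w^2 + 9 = (w - 3*I)*(w + 3*I)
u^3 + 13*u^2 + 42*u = u*(u + 6)*(u + 7)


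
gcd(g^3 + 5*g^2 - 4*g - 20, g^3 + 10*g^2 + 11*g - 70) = g^2 + 3*g - 10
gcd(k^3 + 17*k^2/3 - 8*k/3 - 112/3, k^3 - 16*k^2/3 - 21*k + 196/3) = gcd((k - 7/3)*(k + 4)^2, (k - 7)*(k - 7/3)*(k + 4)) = k^2 + 5*k/3 - 28/3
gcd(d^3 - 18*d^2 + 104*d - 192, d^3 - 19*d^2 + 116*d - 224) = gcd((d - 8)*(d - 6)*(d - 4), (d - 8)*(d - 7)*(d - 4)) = d^2 - 12*d + 32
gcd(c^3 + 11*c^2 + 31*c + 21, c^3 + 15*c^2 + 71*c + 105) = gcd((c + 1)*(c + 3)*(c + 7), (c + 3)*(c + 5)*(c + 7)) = c^2 + 10*c + 21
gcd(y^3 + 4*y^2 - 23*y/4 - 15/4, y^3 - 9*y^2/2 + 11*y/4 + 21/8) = y^2 - y - 3/4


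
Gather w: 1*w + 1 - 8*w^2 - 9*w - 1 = -8*w^2 - 8*w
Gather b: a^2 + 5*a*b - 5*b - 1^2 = a^2 + b*(5*a - 5) - 1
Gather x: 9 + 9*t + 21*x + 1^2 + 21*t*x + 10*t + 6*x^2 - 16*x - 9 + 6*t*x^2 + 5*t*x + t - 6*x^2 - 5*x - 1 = 6*t*x^2 + 26*t*x + 20*t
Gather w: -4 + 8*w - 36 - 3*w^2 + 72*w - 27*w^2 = -30*w^2 + 80*w - 40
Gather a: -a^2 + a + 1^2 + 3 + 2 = -a^2 + a + 6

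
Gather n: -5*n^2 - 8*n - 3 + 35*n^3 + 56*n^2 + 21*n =35*n^3 + 51*n^2 + 13*n - 3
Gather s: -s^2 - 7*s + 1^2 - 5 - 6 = -s^2 - 7*s - 10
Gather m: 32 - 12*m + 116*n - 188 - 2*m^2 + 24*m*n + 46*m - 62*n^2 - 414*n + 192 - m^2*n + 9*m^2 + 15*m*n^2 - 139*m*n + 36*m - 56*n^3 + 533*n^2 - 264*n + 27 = m^2*(7 - n) + m*(15*n^2 - 115*n + 70) - 56*n^3 + 471*n^2 - 562*n + 63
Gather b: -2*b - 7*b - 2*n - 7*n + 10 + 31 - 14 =-9*b - 9*n + 27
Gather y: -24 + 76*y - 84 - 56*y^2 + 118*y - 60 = -56*y^2 + 194*y - 168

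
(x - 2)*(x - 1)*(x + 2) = x^3 - x^2 - 4*x + 4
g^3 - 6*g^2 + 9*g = g*(g - 3)^2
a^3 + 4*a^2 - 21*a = a*(a - 3)*(a + 7)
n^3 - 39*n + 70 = (n - 5)*(n - 2)*(n + 7)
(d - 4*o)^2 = d^2 - 8*d*o + 16*o^2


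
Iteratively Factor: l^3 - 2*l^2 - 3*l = (l)*(l^2 - 2*l - 3) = l*(l + 1)*(l - 3)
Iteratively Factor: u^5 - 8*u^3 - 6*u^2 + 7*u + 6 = (u + 1)*(u^4 - u^3 - 7*u^2 + u + 6) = (u - 3)*(u + 1)*(u^3 + 2*u^2 - u - 2) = (u - 3)*(u + 1)^2*(u^2 + u - 2) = (u - 3)*(u - 1)*(u + 1)^2*(u + 2)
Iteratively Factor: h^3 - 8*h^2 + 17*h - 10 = (h - 2)*(h^2 - 6*h + 5) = (h - 5)*(h - 2)*(h - 1)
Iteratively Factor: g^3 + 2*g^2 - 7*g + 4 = (g + 4)*(g^2 - 2*g + 1) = (g - 1)*(g + 4)*(g - 1)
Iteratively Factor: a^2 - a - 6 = (a + 2)*(a - 3)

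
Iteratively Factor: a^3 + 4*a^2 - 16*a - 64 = (a + 4)*(a^2 - 16) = (a - 4)*(a + 4)*(a + 4)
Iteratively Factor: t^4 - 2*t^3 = (t - 2)*(t^3) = t*(t - 2)*(t^2) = t^2*(t - 2)*(t)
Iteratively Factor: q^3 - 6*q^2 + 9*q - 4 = (q - 1)*(q^2 - 5*q + 4) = (q - 4)*(q - 1)*(q - 1)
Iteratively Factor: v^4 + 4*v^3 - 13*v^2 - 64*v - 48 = (v + 3)*(v^3 + v^2 - 16*v - 16) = (v + 1)*(v + 3)*(v^2 - 16) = (v + 1)*(v + 3)*(v + 4)*(v - 4)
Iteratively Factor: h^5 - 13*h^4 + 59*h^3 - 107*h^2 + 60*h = (h - 3)*(h^4 - 10*h^3 + 29*h^2 - 20*h) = (h - 5)*(h - 3)*(h^3 - 5*h^2 + 4*h) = (h - 5)*(h - 3)*(h - 1)*(h^2 - 4*h) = (h - 5)*(h - 4)*(h - 3)*(h - 1)*(h)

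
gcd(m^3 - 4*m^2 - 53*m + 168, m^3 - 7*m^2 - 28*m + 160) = m - 8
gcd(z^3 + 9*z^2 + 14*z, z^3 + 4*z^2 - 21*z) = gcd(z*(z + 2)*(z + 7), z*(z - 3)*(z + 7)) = z^2 + 7*z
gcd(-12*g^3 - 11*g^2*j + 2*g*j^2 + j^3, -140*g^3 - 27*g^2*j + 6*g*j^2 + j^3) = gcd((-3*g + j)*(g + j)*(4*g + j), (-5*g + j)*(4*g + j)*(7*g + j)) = 4*g + j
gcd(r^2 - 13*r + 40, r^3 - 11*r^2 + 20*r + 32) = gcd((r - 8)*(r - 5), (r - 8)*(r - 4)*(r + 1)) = r - 8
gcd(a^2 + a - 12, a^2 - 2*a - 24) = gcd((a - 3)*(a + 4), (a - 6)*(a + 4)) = a + 4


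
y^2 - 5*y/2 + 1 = (y - 2)*(y - 1/2)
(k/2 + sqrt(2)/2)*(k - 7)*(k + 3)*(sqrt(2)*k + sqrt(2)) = sqrt(2)*k^4/2 - 3*sqrt(2)*k^3/2 + k^3 - 25*sqrt(2)*k^2/2 - 3*k^2 - 25*k - 21*sqrt(2)*k/2 - 21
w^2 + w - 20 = (w - 4)*(w + 5)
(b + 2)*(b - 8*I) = b^2 + 2*b - 8*I*b - 16*I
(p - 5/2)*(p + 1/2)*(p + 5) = p^3 + 3*p^2 - 45*p/4 - 25/4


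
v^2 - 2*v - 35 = (v - 7)*(v + 5)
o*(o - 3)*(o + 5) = o^3 + 2*o^2 - 15*o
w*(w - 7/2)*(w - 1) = w^3 - 9*w^2/2 + 7*w/2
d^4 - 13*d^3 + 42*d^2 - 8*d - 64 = (d - 8)*(d - 4)*(d - 2)*(d + 1)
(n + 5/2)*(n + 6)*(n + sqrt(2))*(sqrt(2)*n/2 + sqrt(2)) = sqrt(2)*n^4/2 + n^3 + 21*sqrt(2)*n^3/4 + 21*n^2/2 + 16*sqrt(2)*n^2 + 15*sqrt(2)*n + 32*n + 30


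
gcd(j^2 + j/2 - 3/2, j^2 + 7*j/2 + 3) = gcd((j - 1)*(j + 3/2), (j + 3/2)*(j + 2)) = j + 3/2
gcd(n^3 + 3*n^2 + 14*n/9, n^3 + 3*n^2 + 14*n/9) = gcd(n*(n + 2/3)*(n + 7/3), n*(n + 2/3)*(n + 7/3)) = n^3 + 3*n^2 + 14*n/9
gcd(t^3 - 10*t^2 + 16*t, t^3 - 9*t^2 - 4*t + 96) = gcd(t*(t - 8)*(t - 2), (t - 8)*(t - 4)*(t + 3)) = t - 8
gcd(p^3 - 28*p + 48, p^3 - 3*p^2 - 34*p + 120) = p^2 + 2*p - 24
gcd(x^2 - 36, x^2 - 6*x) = x - 6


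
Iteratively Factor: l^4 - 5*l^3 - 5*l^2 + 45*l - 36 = (l - 4)*(l^3 - l^2 - 9*l + 9) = (l - 4)*(l + 3)*(l^2 - 4*l + 3) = (l - 4)*(l - 1)*(l + 3)*(l - 3)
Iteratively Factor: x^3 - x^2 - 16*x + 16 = (x - 4)*(x^2 + 3*x - 4) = (x - 4)*(x - 1)*(x + 4)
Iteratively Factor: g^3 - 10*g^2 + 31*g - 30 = (g - 5)*(g^2 - 5*g + 6) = (g - 5)*(g - 2)*(g - 3)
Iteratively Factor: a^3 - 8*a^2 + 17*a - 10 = (a - 5)*(a^2 - 3*a + 2) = (a - 5)*(a - 2)*(a - 1)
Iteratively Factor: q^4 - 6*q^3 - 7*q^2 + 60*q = (q + 3)*(q^3 - 9*q^2 + 20*q) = (q - 4)*(q + 3)*(q^2 - 5*q) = q*(q - 4)*(q + 3)*(q - 5)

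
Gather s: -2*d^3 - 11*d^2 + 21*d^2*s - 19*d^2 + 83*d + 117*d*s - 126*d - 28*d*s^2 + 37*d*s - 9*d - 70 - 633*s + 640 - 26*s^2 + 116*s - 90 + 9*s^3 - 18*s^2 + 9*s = -2*d^3 - 30*d^2 - 52*d + 9*s^3 + s^2*(-28*d - 44) + s*(21*d^2 + 154*d - 508) + 480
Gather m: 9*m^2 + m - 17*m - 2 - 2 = 9*m^2 - 16*m - 4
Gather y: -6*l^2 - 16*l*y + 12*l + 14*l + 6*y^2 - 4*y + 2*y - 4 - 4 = -6*l^2 + 26*l + 6*y^2 + y*(-16*l - 2) - 8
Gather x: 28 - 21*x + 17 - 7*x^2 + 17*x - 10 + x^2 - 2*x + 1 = -6*x^2 - 6*x + 36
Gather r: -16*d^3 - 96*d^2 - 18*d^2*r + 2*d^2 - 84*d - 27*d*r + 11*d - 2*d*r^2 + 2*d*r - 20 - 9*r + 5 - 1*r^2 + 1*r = -16*d^3 - 94*d^2 - 73*d + r^2*(-2*d - 1) + r*(-18*d^2 - 25*d - 8) - 15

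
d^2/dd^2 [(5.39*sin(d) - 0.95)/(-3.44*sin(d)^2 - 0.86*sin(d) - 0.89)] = (63.7831039999999*sin(d)^5 - 60.913456*sin(d)^4 - 235.009792*sin(d)^3 + 74.257474*sin(d)^2 + 120.871573*sin(d) + 3.839212)/(3.44*sin(d)^2 + 0.86*sin(d) + 0.89)^3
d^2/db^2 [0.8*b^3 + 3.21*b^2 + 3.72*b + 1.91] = 4.8*b + 6.42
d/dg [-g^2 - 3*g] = -2*g - 3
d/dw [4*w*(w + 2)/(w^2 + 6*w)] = 16/(w^2 + 12*w + 36)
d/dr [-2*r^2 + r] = 1 - 4*r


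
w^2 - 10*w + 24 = (w - 6)*(w - 4)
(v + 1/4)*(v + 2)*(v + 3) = v^3 + 21*v^2/4 + 29*v/4 + 3/2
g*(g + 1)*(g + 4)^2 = g^4 + 9*g^3 + 24*g^2 + 16*g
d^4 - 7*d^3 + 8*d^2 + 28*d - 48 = (d - 4)*(d - 3)*(d - 2)*(d + 2)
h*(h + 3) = h^2 + 3*h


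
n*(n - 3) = n^2 - 3*n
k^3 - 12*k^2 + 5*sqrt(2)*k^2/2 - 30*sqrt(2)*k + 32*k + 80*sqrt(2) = (k - 8)*(k - 4)*(k + 5*sqrt(2)/2)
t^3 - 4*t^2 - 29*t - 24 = (t - 8)*(t + 1)*(t + 3)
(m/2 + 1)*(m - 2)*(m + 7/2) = m^3/2 + 7*m^2/4 - 2*m - 7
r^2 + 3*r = r*(r + 3)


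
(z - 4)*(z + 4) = z^2 - 16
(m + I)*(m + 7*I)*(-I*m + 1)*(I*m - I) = m^4 - m^3 + 9*I*m^3 - 15*m^2 - 9*I*m^2 + 15*m - 7*I*m + 7*I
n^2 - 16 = (n - 4)*(n + 4)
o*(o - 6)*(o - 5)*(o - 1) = o^4 - 12*o^3 + 41*o^2 - 30*o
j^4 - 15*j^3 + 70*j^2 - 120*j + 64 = (j - 8)*(j - 4)*(j - 2)*(j - 1)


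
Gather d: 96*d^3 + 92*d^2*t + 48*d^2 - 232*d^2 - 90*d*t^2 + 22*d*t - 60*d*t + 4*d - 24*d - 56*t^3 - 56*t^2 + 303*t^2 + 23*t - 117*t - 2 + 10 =96*d^3 + d^2*(92*t - 184) + d*(-90*t^2 - 38*t - 20) - 56*t^3 + 247*t^2 - 94*t + 8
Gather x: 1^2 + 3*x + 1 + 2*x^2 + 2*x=2*x^2 + 5*x + 2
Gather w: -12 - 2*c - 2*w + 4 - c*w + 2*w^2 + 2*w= -c*w - 2*c + 2*w^2 - 8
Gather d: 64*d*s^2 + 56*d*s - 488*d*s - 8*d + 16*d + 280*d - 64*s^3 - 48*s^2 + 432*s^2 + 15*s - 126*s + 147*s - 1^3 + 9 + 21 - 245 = d*(64*s^2 - 432*s + 288) - 64*s^3 + 384*s^2 + 36*s - 216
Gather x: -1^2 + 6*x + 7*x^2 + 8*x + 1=7*x^2 + 14*x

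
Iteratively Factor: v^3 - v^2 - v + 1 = (v + 1)*(v^2 - 2*v + 1) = (v - 1)*(v + 1)*(v - 1)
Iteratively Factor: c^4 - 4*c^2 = (c + 2)*(c^3 - 2*c^2) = (c - 2)*(c + 2)*(c^2) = c*(c - 2)*(c + 2)*(c)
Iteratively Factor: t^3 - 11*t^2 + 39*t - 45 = (t - 5)*(t^2 - 6*t + 9) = (t - 5)*(t - 3)*(t - 3)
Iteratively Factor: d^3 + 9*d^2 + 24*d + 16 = (d + 4)*(d^2 + 5*d + 4) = (d + 1)*(d + 4)*(d + 4)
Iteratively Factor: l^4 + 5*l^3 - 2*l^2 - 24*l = (l)*(l^3 + 5*l^2 - 2*l - 24) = l*(l + 3)*(l^2 + 2*l - 8) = l*(l + 3)*(l + 4)*(l - 2)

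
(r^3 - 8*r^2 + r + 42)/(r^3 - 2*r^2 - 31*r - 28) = (r^2 - r - 6)/(r^2 + 5*r + 4)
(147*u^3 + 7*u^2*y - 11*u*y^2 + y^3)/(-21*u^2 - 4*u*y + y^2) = -7*u + y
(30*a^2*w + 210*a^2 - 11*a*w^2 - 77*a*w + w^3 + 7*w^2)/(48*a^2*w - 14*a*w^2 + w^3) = (-5*a*w - 35*a + w^2 + 7*w)/(w*(-8*a + w))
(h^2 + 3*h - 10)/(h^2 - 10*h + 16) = (h + 5)/(h - 8)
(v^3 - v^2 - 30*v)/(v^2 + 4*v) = (v^2 - v - 30)/(v + 4)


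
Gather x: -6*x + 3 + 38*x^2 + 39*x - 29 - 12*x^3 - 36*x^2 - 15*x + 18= -12*x^3 + 2*x^2 + 18*x - 8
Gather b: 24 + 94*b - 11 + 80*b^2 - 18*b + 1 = 80*b^2 + 76*b + 14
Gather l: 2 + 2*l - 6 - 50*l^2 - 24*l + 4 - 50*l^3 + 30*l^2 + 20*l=-50*l^3 - 20*l^2 - 2*l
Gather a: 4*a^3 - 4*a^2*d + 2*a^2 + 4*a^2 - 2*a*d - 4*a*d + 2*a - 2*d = 4*a^3 + a^2*(6 - 4*d) + a*(2 - 6*d) - 2*d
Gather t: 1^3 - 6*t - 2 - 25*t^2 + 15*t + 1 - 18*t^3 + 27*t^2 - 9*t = -18*t^3 + 2*t^2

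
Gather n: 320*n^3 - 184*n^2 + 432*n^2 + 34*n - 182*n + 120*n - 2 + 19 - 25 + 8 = 320*n^3 + 248*n^2 - 28*n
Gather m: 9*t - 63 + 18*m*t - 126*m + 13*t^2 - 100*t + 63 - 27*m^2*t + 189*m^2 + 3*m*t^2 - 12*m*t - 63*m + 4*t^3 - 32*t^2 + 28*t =m^2*(189 - 27*t) + m*(3*t^2 + 6*t - 189) + 4*t^3 - 19*t^2 - 63*t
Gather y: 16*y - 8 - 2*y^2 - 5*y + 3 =-2*y^2 + 11*y - 5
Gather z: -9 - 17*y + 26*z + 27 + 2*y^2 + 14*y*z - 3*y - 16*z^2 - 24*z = 2*y^2 - 20*y - 16*z^2 + z*(14*y + 2) + 18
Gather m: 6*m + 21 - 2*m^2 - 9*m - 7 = -2*m^2 - 3*m + 14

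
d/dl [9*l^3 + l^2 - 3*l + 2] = 27*l^2 + 2*l - 3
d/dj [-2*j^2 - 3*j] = -4*j - 3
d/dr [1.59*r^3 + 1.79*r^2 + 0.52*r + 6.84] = 4.77*r^2 + 3.58*r + 0.52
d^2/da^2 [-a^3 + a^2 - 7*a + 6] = 2 - 6*a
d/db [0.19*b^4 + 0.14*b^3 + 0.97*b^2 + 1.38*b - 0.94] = 0.76*b^3 + 0.42*b^2 + 1.94*b + 1.38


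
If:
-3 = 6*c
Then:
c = -1/2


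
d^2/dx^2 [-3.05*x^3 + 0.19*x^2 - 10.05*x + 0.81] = 0.38 - 18.3*x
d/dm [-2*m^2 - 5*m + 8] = -4*m - 5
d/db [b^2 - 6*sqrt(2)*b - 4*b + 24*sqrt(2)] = 2*b - 6*sqrt(2) - 4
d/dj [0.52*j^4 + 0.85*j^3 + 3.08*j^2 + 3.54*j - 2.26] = 2.08*j^3 + 2.55*j^2 + 6.16*j + 3.54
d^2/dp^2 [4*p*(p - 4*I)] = 8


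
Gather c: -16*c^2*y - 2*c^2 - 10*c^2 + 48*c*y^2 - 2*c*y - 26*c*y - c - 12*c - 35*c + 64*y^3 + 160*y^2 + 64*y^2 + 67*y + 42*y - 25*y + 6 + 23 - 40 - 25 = c^2*(-16*y - 12) + c*(48*y^2 - 28*y - 48) + 64*y^3 + 224*y^2 + 84*y - 36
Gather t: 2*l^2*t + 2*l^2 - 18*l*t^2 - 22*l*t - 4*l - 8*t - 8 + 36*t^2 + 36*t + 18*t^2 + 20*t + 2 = 2*l^2 - 4*l + t^2*(54 - 18*l) + t*(2*l^2 - 22*l + 48) - 6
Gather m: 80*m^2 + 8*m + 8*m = 80*m^2 + 16*m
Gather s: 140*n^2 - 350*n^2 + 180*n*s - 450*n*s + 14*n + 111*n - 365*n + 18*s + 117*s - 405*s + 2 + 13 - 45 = -210*n^2 - 240*n + s*(-270*n - 270) - 30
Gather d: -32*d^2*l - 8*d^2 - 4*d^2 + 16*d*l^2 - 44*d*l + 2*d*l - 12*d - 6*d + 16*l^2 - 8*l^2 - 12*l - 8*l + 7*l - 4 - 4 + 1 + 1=d^2*(-32*l - 12) + d*(16*l^2 - 42*l - 18) + 8*l^2 - 13*l - 6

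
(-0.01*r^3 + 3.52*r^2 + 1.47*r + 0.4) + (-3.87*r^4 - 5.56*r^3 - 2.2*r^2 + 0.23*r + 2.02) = -3.87*r^4 - 5.57*r^3 + 1.32*r^2 + 1.7*r + 2.42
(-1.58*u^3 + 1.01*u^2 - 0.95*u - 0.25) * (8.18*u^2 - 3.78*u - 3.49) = -12.9244*u^5 + 14.2342*u^4 - 6.0746*u^3 - 1.9789*u^2 + 4.2605*u + 0.8725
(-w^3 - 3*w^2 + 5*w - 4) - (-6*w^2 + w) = -w^3 + 3*w^2 + 4*w - 4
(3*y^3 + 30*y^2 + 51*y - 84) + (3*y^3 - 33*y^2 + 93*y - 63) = 6*y^3 - 3*y^2 + 144*y - 147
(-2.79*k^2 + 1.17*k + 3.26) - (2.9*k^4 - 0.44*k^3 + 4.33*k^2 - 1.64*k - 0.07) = -2.9*k^4 + 0.44*k^3 - 7.12*k^2 + 2.81*k + 3.33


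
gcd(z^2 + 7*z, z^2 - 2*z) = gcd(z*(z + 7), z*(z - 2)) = z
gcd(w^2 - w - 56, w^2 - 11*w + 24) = w - 8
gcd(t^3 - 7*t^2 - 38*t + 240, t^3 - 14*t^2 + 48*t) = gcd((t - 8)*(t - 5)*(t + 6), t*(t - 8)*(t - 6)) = t - 8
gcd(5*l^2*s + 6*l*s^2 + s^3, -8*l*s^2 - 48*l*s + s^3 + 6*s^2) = s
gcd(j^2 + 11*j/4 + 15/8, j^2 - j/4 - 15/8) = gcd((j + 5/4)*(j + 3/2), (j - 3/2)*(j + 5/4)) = j + 5/4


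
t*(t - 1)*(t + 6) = t^3 + 5*t^2 - 6*t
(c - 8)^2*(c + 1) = c^3 - 15*c^2 + 48*c + 64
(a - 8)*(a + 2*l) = a^2 + 2*a*l - 8*a - 16*l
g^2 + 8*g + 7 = (g + 1)*(g + 7)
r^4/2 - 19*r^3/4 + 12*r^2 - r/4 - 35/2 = (r/2 + 1/2)*(r - 5)*(r - 7/2)*(r - 2)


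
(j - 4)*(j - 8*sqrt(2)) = j^2 - 8*sqrt(2)*j - 4*j + 32*sqrt(2)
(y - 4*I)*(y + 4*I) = y^2 + 16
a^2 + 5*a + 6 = (a + 2)*(a + 3)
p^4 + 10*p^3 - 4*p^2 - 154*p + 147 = (p - 3)*(p - 1)*(p + 7)^2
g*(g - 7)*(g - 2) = g^3 - 9*g^2 + 14*g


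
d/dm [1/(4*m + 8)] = -1/(4*(m + 2)^2)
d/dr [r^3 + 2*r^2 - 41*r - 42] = 3*r^2 + 4*r - 41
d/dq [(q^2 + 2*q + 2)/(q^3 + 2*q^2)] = (-q^3 - 4*q^2 - 10*q - 8)/(q^3*(q^2 + 4*q + 4))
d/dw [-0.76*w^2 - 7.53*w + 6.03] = -1.52*w - 7.53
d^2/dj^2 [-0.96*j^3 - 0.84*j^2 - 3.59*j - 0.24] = -5.76*j - 1.68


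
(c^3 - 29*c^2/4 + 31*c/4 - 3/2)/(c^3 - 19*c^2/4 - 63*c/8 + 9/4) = 2*(c - 1)/(2*c + 3)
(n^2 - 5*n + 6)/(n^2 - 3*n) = (n - 2)/n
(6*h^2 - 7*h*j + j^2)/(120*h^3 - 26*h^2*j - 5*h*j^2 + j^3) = (h - j)/(20*h^2 - h*j - j^2)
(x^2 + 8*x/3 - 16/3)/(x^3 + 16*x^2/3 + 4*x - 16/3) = (3*x - 4)/(3*x^2 + 4*x - 4)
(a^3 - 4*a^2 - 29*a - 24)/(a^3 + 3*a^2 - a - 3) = (a - 8)/(a - 1)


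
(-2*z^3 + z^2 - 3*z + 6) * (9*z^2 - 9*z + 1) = -18*z^5 + 27*z^4 - 38*z^3 + 82*z^2 - 57*z + 6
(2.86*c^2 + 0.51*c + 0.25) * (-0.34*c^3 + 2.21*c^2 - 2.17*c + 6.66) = -0.9724*c^5 + 6.1472*c^4 - 5.1641*c^3 + 18.4934*c^2 + 2.8541*c + 1.665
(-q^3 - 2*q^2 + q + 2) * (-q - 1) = q^4 + 3*q^3 + q^2 - 3*q - 2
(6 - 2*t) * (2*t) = -4*t^2 + 12*t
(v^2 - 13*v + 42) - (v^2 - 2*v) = 42 - 11*v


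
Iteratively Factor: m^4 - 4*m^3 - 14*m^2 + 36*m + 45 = (m + 3)*(m^3 - 7*m^2 + 7*m + 15) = (m - 5)*(m + 3)*(m^2 - 2*m - 3) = (m - 5)*(m - 3)*(m + 3)*(m + 1)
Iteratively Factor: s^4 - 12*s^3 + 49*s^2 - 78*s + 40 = (s - 4)*(s^3 - 8*s^2 + 17*s - 10) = (s - 4)*(s - 2)*(s^2 - 6*s + 5) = (s - 4)*(s - 2)*(s - 1)*(s - 5)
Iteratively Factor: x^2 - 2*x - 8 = (x - 4)*(x + 2)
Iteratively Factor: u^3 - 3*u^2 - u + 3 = (u + 1)*(u^2 - 4*u + 3) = (u - 1)*(u + 1)*(u - 3)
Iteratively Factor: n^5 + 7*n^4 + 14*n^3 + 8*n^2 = (n + 1)*(n^4 + 6*n^3 + 8*n^2) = (n + 1)*(n + 2)*(n^3 + 4*n^2) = (n + 1)*(n + 2)*(n + 4)*(n^2) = n*(n + 1)*(n + 2)*(n + 4)*(n)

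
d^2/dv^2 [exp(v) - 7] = exp(v)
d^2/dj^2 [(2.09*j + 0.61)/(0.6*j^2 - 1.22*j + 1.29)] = ((4.3676 - 7.524*j)*(0.6*j^2 - 1.22*j + 1.29) + (1.2*j - 1.22)*(2.09*j + 0.61)*(2.4*j - 2.44))/(0.6*j^2 - 1.22*j + 1.29)^3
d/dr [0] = 0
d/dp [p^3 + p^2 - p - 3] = 3*p^2 + 2*p - 1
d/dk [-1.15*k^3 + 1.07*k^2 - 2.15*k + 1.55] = -3.45*k^2 + 2.14*k - 2.15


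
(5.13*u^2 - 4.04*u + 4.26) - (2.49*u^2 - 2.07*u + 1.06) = 2.64*u^2 - 1.97*u + 3.2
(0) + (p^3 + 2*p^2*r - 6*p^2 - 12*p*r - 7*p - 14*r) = p^3 + 2*p^2*r - 6*p^2 - 12*p*r - 7*p - 14*r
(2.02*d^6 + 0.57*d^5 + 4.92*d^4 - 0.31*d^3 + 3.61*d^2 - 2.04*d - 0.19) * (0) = 0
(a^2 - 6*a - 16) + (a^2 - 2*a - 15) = 2*a^2 - 8*a - 31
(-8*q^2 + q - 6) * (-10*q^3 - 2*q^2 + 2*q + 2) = 80*q^5 + 6*q^4 + 42*q^3 - 2*q^2 - 10*q - 12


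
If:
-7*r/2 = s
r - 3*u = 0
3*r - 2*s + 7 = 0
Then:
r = -7/10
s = 49/20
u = -7/30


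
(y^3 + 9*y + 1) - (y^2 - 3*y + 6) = y^3 - y^2 + 12*y - 5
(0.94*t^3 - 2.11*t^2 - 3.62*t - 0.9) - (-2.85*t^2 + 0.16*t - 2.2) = 0.94*t^3 + 0.74*t^2 - 3.78*t + 1.3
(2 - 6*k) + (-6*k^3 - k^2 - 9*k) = -6*k^3 - k^2 - 15*k + 2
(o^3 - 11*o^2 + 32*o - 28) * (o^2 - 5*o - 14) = o^5 - 16*o^4 + 73*o^3 - 34*o^2 - 308*o + 392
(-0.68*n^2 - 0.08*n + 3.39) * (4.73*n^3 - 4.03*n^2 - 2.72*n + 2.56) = -3.2164*n^5 + 2.362*n^4 + 18.2067*n^3 - 15.1849*n^2 - 9.4256*n + 8.6784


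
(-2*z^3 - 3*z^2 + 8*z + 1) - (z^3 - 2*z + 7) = -3*z^3 - 3*z^2 + 10*z - 6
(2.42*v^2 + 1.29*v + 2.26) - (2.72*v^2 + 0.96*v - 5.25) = -0.3*v^2 + 0.33*v + 7.51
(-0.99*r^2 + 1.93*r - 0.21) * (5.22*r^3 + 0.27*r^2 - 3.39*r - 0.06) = -5.1678*r^5 + 9.8073*r^4 + 2.781*r^3 - 6.54*r^2 + 0.5961*r + 0.0126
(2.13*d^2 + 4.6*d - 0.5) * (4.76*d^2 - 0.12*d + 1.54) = 10.1388*d^4 + 21.6404*d^3 + 0.3482*d^2 + 7.144*d - 0.77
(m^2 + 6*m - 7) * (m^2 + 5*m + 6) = m^4 + 11*m^3 + 29*m^2 + m - 42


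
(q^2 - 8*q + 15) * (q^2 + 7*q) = q^4 - q^3 - 41*q^2 + 105*q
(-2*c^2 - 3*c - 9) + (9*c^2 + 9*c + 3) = 7*c^2 + 6*c - 6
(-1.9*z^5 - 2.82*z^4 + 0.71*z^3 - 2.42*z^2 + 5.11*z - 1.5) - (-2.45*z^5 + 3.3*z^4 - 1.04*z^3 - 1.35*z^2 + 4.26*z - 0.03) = 0.55*z^5 - 6.12*z^4 + 1.75*z^3 - 1.07*z^2 + 0.850000000000001*z - 1.47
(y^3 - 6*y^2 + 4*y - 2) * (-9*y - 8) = -9*y^4 + 46*y^3 + 12*y^2 - 14*y + 16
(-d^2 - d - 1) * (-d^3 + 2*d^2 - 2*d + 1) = d^5 - d^4 + d^3 - d^2 + d - 1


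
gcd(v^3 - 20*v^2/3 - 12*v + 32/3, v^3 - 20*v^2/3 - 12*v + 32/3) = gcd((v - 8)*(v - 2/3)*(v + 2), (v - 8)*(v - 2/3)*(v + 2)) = v^3 - 20*v^2/3 - 12*v + 32/3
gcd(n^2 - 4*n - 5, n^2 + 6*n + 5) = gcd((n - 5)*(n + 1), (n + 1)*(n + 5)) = n + 1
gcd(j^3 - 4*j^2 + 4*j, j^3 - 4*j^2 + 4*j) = j^3 - 4*j^2 + 4*j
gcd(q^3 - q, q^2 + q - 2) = q - 1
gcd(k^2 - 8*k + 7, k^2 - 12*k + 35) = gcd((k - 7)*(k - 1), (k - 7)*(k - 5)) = k - 7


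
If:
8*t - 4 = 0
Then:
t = 1/2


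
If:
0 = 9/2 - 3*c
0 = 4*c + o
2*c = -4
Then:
No Solution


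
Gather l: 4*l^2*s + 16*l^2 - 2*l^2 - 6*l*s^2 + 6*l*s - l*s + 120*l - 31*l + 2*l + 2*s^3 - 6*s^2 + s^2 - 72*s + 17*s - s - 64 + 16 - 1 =l^2*(4*s + 14) + l*(-6*s^2 + 5*s + 91) + 2*s^3 - 5*s^2 - 56*s - 49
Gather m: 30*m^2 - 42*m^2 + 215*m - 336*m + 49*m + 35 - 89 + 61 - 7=-12*m^2 - 72*m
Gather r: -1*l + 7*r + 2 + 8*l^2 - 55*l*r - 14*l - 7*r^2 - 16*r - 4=8*l^2 - 15*l - 7*r^2 + r*(-55*l - 9) - 2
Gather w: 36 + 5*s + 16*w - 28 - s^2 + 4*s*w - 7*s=-s^2 - 2*s + w*(4*s + 16) + 8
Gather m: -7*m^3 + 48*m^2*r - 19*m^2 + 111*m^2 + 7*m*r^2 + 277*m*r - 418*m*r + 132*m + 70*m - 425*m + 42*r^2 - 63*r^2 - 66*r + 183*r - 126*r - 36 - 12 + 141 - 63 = -7*m^3 + m^2*(48*r + 92) + m*(7*r^2 - 141*r - 223) - 21*r^2 - 9*r + 30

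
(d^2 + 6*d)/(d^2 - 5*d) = (d + 6)/(d - 5)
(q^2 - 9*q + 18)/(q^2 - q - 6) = (q - 6)/(q + 2)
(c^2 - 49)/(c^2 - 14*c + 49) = (c + 7)/(c - 7)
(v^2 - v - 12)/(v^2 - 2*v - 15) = (v - 4)/(v - 5)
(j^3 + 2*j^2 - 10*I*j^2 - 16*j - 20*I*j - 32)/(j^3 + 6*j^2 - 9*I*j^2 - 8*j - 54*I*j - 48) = (j^2 + 2*j*(1 - I) - 4*I)/(j^2 + j*(6 - I) - 6*I)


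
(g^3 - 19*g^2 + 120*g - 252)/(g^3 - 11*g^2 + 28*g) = (g^2 - 12*g + 36)/(g*(g - 4))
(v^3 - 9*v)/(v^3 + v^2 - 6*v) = (v - 3)/(v - 2)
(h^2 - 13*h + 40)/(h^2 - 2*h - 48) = (h - 5)/(h + 6)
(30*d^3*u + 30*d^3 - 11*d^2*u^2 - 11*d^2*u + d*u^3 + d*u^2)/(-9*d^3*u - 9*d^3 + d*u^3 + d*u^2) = (30*d^2 - 11*d*u + u^2)/(-9*d^2 + u^2)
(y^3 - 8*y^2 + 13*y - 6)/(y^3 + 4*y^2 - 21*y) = (y^3 - 8*y^2 + 13*y - 6)/(y*(y^2 + 4*y - 21))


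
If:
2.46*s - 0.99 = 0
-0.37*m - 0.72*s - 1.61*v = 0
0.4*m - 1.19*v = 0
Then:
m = -0.32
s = 0.40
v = -0.11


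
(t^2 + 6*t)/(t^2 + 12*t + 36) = t/(t + 6)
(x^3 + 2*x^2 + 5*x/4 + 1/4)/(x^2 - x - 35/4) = (4*x^3 + 8*x^2 + 5*x + 1)/(4*x^2 - 4*x - 35)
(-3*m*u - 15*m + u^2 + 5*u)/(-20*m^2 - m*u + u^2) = (3*m*u + 15*m - u^2 - 5*u)/(20*m^2 + m*u - u^2)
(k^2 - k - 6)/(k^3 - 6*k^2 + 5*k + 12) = (k + 2)/(k^2 - 3*k - 4)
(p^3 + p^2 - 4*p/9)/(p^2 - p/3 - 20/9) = p*(3*p - 1)/(3*p - 5)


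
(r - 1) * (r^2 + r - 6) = r^3 - 7*r + 6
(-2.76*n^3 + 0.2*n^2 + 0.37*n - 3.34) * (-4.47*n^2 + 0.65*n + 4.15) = 12.3372*n^5 - 2.688*n^4 - 12.9779*n^3 + 16.0003*n^2 - 0.6355*n - 13.861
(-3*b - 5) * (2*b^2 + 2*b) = -6*b^3 - 16*b^2 - 10*b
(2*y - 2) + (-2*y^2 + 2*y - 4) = -2*y^2 + 4*y - 6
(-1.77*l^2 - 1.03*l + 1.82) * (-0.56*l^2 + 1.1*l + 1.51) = 0.9912*l^4 - 1.3702*l^3 - 4.8249*l^2 + 0.4467*l + 2.7482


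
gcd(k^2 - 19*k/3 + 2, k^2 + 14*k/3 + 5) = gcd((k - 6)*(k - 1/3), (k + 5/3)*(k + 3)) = 1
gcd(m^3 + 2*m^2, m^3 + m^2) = m^2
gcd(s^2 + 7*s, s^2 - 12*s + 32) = 1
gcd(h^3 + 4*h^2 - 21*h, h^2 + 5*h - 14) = h + 7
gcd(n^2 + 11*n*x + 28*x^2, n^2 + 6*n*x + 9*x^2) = 1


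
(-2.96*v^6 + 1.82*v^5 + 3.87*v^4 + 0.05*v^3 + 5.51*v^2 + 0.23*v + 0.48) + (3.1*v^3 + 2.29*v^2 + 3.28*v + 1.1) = -2.96*v^6 + 1.82*v^5 + 3.87*v^4 + 3.15*v^3 + 7.8*v^2 + 3.51*v + 1.58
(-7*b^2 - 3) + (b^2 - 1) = -6*b^2 - 4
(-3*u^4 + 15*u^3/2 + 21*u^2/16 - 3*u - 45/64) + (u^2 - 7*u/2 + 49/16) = -3*u^4 + 15*u^3/2 + 37*u^2/16 - 13*u/2 + 151/64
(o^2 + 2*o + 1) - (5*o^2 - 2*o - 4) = -4*o^2 + 4*o + 5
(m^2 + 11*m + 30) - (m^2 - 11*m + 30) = 22*m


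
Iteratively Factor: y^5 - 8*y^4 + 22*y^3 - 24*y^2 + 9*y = (y - 3)*(y^4 - 5*y^3 + 7*y^2 - 3*y) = (y - 3)*(y - 1)*(y^3 - 4*y^2 + 3*y) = y*(y - 3)*(y - 1)*(y^2 - 4*y + 3) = y*(y - 3)*(y - 1)^2*(y - 3)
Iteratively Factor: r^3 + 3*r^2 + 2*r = (r)*(r^2 + 3*r + 2) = r*(r + 1)*(r + 2)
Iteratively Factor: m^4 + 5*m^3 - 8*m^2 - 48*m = (m + 4)*(m^3 + m^2 - 12*m) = (m - 3)*(m + 4)*(m^2 + 4*m) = m*(m - 3)*(m + 4)*(m + 4)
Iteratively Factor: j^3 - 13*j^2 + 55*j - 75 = (j - 5)*(j^2 - 8*j + 15) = (j - 5)^2*(j - 3)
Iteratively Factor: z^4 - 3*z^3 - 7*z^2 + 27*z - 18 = (z - 2)*(z^3 - z^2 - 9*z + 9) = (z - 2)*(z - 1)*(z^2 - 9) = (z - 3)*(z - 2)*(z - 1)*(z + 3)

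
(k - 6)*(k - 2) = k^2 - 8*k + 12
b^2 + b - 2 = (b - 1)*(b + 2)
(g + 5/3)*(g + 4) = g^2 + 17*g/3 + 20/3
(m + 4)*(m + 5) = m^2 + 9*m + 20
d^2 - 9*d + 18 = (d - 6)*(d - 3)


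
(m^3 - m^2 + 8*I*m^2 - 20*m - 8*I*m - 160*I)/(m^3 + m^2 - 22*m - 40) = (m + 8*I)/(m + 2)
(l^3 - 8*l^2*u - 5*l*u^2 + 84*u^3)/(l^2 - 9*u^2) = (-l^2 + 11*l*u - 28*u^2)/(-l + 3*u)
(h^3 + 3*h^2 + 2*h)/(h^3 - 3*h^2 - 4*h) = (h + 2)/(h - 4)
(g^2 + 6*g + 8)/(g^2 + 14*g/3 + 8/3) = 3*(g + 2)/(3*g + 2)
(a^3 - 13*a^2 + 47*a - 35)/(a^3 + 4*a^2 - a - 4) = (a^2 - 12*a + 35)/(a^2 + 5*a + 4)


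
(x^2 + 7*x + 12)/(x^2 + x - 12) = (x + 3)/(x - 3)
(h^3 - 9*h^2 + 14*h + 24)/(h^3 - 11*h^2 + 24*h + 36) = (h - 4)/(h - 6)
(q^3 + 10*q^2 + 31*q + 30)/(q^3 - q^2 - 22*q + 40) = (q^2 + 5*q + 6)/(q^2 - 6*q + 8)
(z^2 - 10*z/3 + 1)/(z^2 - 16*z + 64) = (z^2 - 10*z/3 + 1)/(z^2 - 16*z + 64)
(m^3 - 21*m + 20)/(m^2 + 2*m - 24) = (m^2 + 4*m - 5)/(m + 6)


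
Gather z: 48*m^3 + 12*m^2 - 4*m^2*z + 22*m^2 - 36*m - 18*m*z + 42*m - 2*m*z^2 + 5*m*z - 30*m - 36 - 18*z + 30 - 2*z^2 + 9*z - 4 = 48*m^3 + 34*m^2 - 24*m + z^2*(-2*m - 2) + z*(-4*m^2 - 13*m - 9) - 10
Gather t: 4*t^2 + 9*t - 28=4*t^2 + 9*t - 28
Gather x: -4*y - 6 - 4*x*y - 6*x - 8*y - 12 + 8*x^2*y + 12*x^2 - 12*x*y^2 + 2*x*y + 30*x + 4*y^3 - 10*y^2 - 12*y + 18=x^2*(8*y + 12) + x*(-12*y^2 - 2*y + 24) + 4*y^3 - 10*y^2 - 24*y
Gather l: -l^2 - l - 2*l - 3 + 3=-l^2 - 3*l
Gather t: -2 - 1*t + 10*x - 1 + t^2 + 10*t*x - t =t^2 + t*(10*x - 2) + 10*x - 3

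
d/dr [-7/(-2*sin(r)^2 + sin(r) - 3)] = 7*(1 - 4*sin(r))*cos(r)/(-sin(r) - cos(2*r) + 4)^2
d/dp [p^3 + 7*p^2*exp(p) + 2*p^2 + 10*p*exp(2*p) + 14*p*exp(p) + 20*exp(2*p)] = 7*p^2*exp(p) + 3*p^2 + 20*p*exp(2*p) + 28*p*exp(p) + 4*p + 50*exp(2*p) + 14*exp(p)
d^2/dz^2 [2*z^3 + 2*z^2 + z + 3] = 12*z + 4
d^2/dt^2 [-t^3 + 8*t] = -6*t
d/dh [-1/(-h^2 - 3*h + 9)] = (-2*h - 3)/(h^2 + 3*h - 9)^2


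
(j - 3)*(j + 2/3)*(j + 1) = j^3 - 4*j^2/3 - 13*j/3 - 2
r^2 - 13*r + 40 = (r - 8)*(r - 5)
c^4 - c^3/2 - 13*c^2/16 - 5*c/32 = c*(c - 5/4)*(c + 1/4)*(c + 1/2)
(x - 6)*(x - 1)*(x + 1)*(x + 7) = x^4 + x^3 - 43*x^2 - x + 42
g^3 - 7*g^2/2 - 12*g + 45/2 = (g - 5)*(g - 3/2)*(g + 3)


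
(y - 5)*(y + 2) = y^2 - 3*y - 10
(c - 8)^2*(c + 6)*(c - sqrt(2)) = c^4 - 10*c^3 - sqrt(2)*c^3 - 32*c^2 + 10*sqrt(2)*c^2 + 32*sqrt(2)*c + 384*c - 384*sqrt(2)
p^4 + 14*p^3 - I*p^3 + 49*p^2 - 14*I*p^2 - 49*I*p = p*(p + 7)^2*(p - I)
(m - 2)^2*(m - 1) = m^3 - 5*m^2 + 8*m - 4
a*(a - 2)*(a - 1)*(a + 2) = a^4 - a^3 - 4*a^2 + 4*a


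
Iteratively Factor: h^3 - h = (h + 1)*(h^2 - h) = h*(h + 1)*(h - 1)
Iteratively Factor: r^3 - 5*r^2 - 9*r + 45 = (r - 3)*(r^2 - 2*r - 15) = (r - 5)*(r - 3)*(r + 3)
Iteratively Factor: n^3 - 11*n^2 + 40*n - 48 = (n - 3)*(n^2 - 8*n + 16) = (n - 4)*(n - 3)*(n - 4)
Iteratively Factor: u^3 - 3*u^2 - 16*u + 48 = (u - 4)*(u^2 + u - 12) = (u - 4)*(u + 4)*(u - 3)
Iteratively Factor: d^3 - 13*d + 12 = (d - 3)*(d^2 + 3*d - 4) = (d - 3)*(d + 4)*(d - 1)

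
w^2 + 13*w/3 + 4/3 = (w + 1/3)*(w + 4)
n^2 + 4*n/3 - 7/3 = (n - 1)*(n + 7/3)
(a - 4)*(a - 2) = a^2 - 6*a + 8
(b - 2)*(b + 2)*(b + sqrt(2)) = b^3 + sqrt(2)*b^2 - 4*b - 4*sqrt(2)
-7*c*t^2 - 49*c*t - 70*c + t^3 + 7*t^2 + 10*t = (-7*c + t)*(t + 2)*(t + 5)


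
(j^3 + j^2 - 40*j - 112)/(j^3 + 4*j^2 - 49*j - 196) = (j + 4)/(j + 7)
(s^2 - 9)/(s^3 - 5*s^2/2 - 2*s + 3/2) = 2*(s + 3)/(2*s^2 + s - 1)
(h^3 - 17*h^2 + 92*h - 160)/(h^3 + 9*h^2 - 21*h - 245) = (h^2 - 12*h + 32)/(h^2 + 14*h + 49)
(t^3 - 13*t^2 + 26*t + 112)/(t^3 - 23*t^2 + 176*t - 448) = (t + 2)/(t - 8)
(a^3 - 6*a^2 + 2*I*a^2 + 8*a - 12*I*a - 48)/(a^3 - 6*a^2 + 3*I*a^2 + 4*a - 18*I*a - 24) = (a - 2*I)/(a - I)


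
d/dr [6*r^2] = 12*r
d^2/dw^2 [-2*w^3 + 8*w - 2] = -12*w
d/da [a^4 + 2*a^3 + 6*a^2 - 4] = 2*a*(2*a^2 + 3*a + 6)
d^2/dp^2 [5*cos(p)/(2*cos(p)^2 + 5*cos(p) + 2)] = (-20*sin(p)^2*cos(p) + 50*sin(p)^2 - 120*cos(p) - 150)*sin(p)^2/((cos(p) + 2)^3*(2*cos(p) + 1)^3)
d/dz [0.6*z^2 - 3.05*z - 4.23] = 1.2*z - 3.05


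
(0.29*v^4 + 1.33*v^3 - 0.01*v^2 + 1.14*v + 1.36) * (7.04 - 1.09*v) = -0.3161*v^5 + 0.5919*v^4 + 9.3741*v^3 - 1.313*v^2 + 6.5432*v + 9.5744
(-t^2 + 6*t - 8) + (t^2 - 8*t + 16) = 8 - 2*t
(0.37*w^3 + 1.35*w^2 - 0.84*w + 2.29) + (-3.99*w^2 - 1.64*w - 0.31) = 0.37*w^3 - 2.64*w^2 - 2.48*w + 1.98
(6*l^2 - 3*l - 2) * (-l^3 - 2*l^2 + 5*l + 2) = -6*l^5 - 9*l^4 + 38*l^3 + l^2 - 16*l - 4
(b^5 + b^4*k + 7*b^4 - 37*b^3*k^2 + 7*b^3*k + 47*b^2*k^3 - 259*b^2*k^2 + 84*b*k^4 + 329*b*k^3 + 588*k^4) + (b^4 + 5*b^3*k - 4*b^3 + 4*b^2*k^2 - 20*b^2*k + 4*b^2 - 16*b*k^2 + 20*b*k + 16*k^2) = b^5 + b^4*k + 8*b^4 - 37*b^3*k^2 + 12*b^3*k - 4*b^3 + 47*b^2*k^3 - 255*b^2*k^2 - 20*b^2*k + 4*b^2 + 84*b*k^4 + 329*b*k^3 - 16*b*k^2 + 20*b*k + 588*k^4 + 16*k^2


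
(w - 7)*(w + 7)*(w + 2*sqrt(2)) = w^3 + 2*sqrt(2)*w^2 - 49*w - 98*sqrt(2)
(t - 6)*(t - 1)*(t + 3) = t^3 - 4*t^2 - 15*t + 18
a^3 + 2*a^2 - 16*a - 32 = (a - 4)*(a + 2)*(a + 4)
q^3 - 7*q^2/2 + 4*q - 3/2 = (q - 3/2)*(q - 1)^2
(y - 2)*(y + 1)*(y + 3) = y^3 + 2*y^2 - 5*y - 6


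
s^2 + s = s*(s + 1)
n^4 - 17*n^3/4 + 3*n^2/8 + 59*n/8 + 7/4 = (n - 7/2)*(n - 2)*(n + 1/4)*(n + 1)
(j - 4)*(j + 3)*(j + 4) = j^3 + 3*j^2 - 16*j - 48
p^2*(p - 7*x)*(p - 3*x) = p^4 - 10*p^3*x + 21*p^2*x^2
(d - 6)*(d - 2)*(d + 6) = d^3 - 2*d^2 - 36*d + 72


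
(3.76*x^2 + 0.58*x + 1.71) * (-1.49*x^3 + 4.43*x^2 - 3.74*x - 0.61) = -5.6024*x^5 + 15.7926*x^4 - 14.0409*x^3 + 3.1125*x^2 - 6.7492*x - 1.0431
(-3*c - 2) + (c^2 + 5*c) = c^2 + 2*c - 2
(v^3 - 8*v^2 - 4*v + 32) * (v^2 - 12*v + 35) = v^5 - 20*v^4 + 127*v^3 - 200*v^2 - 524*v + 1120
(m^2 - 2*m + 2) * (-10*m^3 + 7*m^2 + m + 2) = -10*m^5 + 27*m^4 - 33*m^3 + 14*m^2 - 2*m + 4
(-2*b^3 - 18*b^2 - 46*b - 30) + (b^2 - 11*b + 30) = -2*b^3 - 17*b^2 - 57*b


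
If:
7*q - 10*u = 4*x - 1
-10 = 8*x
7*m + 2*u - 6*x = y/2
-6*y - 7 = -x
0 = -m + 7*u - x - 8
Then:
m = -1133/816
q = 677/2856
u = 625/816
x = -5/4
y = -11/8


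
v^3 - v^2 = v^2*(v - 1)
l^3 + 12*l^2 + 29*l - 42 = (l - 1)*(l + 6)*(l + 7)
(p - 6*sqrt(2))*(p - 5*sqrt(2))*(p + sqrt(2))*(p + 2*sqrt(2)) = p^4 - 8*sqrt(2)*p^3 - 2*p^2 + 136*sqrt(2)*p + 240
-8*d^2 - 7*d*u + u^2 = (-8*d + u)*(d + u)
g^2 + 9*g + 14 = (g + 2)*(g + 7)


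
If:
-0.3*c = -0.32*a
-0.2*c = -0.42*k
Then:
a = 1.96875*k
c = 2.1*k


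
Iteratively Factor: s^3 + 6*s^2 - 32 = (s + 4)*(s^2 + 2*s - 8) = (s + 4)^2*(s - 2)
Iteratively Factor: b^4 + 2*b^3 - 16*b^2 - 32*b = (b - 4)*(b^3 + 6*b^2 + 8*b) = b*(b - 4)*(b^2 + 6*b + 8) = b*(b - 4)*(b + 4)*(b + 2)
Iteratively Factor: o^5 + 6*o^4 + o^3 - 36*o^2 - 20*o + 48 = (o + 4)*(o^4 + 2*o^3 - 7*o^2 - 8*o + 12) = (o - 2)*(o + 4)*(o^3 + 4*o^2 + o - 6) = (o - 2)*(o + 2)*(o + 4)*(o^2 + 2*o - 3) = (o - 2)*(o - 1)*(o + 2)*(o + 4)*(o + 3)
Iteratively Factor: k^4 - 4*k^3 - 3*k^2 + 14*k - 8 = (k - 1)*(k^3 - 3*k^2 - 6*k + 8) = (k - 1)*(k + 2)*(k^2 - 5*k + 4) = (k - 1)^2*(k + 2)*(k - 4)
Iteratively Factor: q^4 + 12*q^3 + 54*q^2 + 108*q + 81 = (q + 3)*(q^3 + 9*q^2 + 27*q + 27) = (q + 3)^2*(q^2 + 6*q + 9) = (q + 3)^3*(q + 3)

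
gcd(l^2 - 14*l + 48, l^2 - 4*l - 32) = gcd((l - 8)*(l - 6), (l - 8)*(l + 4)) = l - 8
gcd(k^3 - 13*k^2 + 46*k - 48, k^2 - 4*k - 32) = k - 8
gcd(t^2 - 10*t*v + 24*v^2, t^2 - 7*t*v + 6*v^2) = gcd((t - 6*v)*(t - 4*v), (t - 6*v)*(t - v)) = t - 6*v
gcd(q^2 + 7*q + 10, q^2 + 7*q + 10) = q^2 + 7*q + 10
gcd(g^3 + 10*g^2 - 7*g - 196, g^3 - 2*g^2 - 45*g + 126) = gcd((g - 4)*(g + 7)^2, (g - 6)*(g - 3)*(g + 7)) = g + 7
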